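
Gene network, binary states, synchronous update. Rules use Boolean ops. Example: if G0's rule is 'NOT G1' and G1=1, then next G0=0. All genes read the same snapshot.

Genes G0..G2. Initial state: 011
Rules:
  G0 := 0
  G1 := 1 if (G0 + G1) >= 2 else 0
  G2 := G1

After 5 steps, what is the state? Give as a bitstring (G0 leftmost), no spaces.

Step 1: G0=0(const) G1=(0+1>=2)=0 G2=G1=1 -> 001
Step 2: G0=0(const) G1=(0+0>=2)=0 G2=G1=0 -> 000
Step 3: G0=0(const) G1=(0+0>=2)=0 G2=G1=0 -> 000
Step 4: G0=0(const) G1=(0+0>=2)=0 G2=G1=0 -> 000
Step 5: G0=0(const) G1=(0+0>=2)=0 G2=G1=0 -> 000

000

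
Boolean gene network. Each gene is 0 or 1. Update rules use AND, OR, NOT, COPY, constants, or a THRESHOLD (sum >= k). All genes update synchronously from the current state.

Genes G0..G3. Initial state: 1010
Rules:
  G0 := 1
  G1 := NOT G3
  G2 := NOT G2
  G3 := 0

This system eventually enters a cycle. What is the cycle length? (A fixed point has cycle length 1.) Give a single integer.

Step 0: 1010
Step 1: G0=1(const) G1=NOT G3=NOT 0=1 G2=NOT G2=NOT 1=0 G3=0(const) -> 1100
Step 2: G0=1(const) G1=NOT G3=NOT 0=1 G2=NOT G2=NOT 0=1 G3=0(const) -> 1110
Step 3: G0=1(const) G1=NOT G3=NOT 0=1 G2=NOT G2=NOT 1=0 G3=0(const) -> 1100
State from step 3 equals state from step 1 -> cycle length 2

Answer: 2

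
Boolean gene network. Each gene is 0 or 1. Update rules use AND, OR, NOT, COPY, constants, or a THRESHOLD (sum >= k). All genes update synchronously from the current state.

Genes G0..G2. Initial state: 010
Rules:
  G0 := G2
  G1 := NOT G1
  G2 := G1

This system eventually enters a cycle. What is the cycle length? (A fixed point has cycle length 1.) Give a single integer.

Step 0: 010
Step 1: G0=G2=0 G1=NOT G1=NOT 1=0 G2=G1=1 -> 001
Step 2: G0=G2=1 G1=NOT G1=NOT 0=1 G2=G1=0 -> 110
Step 3: G0=G2=0 G1=NOT G1=NOT 1=0 G2=G1=1 -> 001
State from step 3 equals state from step 1 -> cycle length 2

Answer: 2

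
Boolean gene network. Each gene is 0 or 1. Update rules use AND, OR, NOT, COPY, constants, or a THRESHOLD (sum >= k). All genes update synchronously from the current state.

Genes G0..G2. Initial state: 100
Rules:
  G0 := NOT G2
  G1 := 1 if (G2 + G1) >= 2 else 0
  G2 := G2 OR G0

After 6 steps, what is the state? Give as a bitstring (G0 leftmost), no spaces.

Step 1: G0=NOT G2=NOT 0=1 G1=(0+0>=2)=0 G2=G2|G0=0|1=1 -> 101
Step 2: G0=NOT G2=NOT 1=0 G1=(1+0>=2)=0 G2=G2|G0=1|1=1 -> 001
Step 3: G0=NOT G2=NOT 1=0 G1=(1+0>=2)=0 G2=G2|G0=1|0=1 -> 001
Step 4: G0=NOT G2=NOT 1=0 G1=(1+0>=2)=0 G2=G2|G0=1|0=1 -> 001
Step 5: G0=NOT G2=NOT 1=0 G1=(1+0>=2)=0 G2=G2|G0=1|0=1 -> 001
Step 6: G0=NOT G2=NOT 1=0 G1=(1+0>=2)=0 G2=G2|G0=1|0=1 -> 001

001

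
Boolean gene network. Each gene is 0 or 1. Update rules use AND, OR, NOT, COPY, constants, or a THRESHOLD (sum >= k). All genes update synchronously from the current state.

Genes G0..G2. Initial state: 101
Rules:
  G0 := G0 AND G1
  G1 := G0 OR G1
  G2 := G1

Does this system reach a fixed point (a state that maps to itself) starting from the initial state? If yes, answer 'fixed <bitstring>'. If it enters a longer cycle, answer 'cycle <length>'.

Step 0: 101
Step 1: G0=G0&G1=1&0=0 G1=G0|G1=1|0=1 G2=G1=0 -> 010
Step 2: G0=G0&G1=0&1=0 G1=G0|G1=0|1=1 G2=G1=1 -> 011
Step 3: G0=G0&G1=0&1=0 G1=G0|G1=0|1=1 G2=G1=1 -> 011
Fixed point reached at step 2: 011

Answer: fixed 011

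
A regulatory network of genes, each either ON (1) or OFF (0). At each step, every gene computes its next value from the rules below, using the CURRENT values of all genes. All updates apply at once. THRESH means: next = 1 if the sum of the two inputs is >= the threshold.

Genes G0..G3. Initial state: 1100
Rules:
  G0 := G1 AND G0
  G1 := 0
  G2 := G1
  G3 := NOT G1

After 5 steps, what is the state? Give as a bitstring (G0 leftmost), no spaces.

Step 1: G0=G1&G0=1&1=1 G1=0(const) G2=G1=1 G3=NOT G1=NOT 1=0 -> 1010
Step 2: G0=G1&G0=0&1=0 G1=0(const) G2=G1=0 G3=NOT G1=NOT 0=1 -> 0001
Step 3: G0=G1&G0=0&0=0 G1=0(const) G2=G1=0 G3=NOT G1=NOT 0=1 -> 0001
Step 4: G0=G1&G0=0&0=0 G1=0(const) G2=G1=0 G3=NOT G1=NOT 0=1 -> 0001
Step 5: G0=G1&G0=0&0=0 G1=0(const) G2=G1=0 G3=NOT G1=NOT 0=1 -> 0001

0001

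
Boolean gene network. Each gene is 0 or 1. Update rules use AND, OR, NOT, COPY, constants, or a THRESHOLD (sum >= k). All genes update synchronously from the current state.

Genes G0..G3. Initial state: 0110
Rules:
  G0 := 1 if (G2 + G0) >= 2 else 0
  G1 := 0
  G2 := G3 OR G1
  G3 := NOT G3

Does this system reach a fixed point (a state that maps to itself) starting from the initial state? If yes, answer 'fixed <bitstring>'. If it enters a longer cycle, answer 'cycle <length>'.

Step 0: 0110
Step 1: G0=(1+0>=2)=0 G1=0(const) G2=G3|G1=0|1=1 G3=NOT G3=NOT 0=1 -> 0011
Step 2: G0=(1+0>=2)=0 G1=0(const) G2=G3|G1=1|0=1 G3=NOT G3=NOT 1=0 -> 0010
Step 3: G0=(1+0>=2)=0 G1=0(const) G2=G3|G1=0|0=0 G3=NOT G3=NOT 0=1 -> 0001
Step 4: G0=(0+0>=2)=0 G1=0(const) G2=G3|G1=1|0=1 G3=NOT G3=NOT 1=0 -> 0010
Cycle of length 2 starting at step 2 -> no fixed point

Answer: cycle 2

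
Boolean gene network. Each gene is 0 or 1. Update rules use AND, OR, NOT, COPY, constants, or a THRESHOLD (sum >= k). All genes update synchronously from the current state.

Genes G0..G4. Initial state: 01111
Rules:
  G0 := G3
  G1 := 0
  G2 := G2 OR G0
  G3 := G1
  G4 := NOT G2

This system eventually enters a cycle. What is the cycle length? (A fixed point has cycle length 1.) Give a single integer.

Answer: 1

Derivation:
Step 0: 01111
Step 1: G0=G3=1 G1=0(const) G2=G2|G0=1|0=1 G3=G1=1 G4=NOT G2=NOT 1=0 -> 10110
Step 2: G0=G3=1 G1=0(const) G2=G2|G0=1|1=1 G3=G1=0 G4=NOT G2=NOT 1=0 -> 10100
Step 3: G0=G3=0 G1=0(const) G2=G2|G0=1|1=1 G3=G1=0 G4=NOT G2=NOT 1=0 -> 00100
Step 4: G0=G3=0 G1=0(const) G2=G2|G0=1|0=1 G3=G1=0 G4=NOT G2=NOT 1=0 -> 00100
State from step 4 equals state from step 3 -> cycle length 1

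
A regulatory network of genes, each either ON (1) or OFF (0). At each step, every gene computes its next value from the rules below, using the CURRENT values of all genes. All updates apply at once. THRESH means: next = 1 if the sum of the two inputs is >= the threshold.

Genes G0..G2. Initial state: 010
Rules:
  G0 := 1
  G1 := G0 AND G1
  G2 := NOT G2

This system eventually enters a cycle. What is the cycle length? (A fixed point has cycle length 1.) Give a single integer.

Step 0: 010
Step 1: G0=1(const) G1=G0&G1=0&1=0 G2=NOT G2=NOT 0=1 -> 101
Step 2: G0=1(const) G1=G0&G1=1&0=0 G2=NOT G2=NOT 1=0 -> 100
Step 3: G0=1(const) G1=G0&G1=1&0=0 G2=NOT G2=NOT 0=1 -> 101
State from step 3 equals state from step 1 -> cycle length 2

Answer: 2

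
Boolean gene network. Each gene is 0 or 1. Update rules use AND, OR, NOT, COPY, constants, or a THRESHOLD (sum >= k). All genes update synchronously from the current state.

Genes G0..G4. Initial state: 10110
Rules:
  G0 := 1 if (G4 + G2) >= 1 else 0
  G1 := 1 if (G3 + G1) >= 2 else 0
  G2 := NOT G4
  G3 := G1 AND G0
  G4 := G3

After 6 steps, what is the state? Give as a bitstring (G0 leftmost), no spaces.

Step 1: G0=(0+1>=1)=1 G1=(1+0>=2)=0 G2=NOT G4=NOT 0=1 G3=G1&G0=0&1=0 G4=G3=1 -> 10101
Step 2: G0=(1+1>=1)=1 G1=(0+0>=2)=0 G2=NOT G4=NOT 1=0 G3=G1&G0=0&1=0 G4=G3=0 -> 10000
Step 3: G0=(0+0>=1)=0 G1=(0+0>=2)=0 G2=NOT G4=NOT 0=1 G3=G1&G0=0&1=0 G4=G3=0 -> 00100
Step 4: G0=(0+1>=1)=1 G1=(0+0>=2)=0 G2=NOT G4=NOT 0=1 G3=G1&G0=0&0=0 G4=G3=0 -> 10100
Step 5: G0=(0+1>=1)=1 G1=(0+0>=2)=0 G2=NOT G4=NOT 0=1 G3=G1&G0=0&1=0 G4=G3=0 -> 10100
Step 6: G0=(0+1>=1)=1 G1=(0+0>=2)=0 G2=NOT G4=NOT 0=1 G3=G1&G0=0&1=0 G4=G3=0 -> 10100

10100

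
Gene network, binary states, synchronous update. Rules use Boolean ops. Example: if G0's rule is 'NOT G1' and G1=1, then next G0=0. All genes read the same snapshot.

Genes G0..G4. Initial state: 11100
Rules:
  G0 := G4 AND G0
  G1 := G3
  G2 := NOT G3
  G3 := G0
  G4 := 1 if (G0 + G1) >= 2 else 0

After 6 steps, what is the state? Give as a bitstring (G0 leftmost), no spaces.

Step 1: G0=G4&G0=0&1=0 G1=G3=0 G2=NOT G3=NOT 0=1 G3=G0=1 G4=(1+1>=2)=1 -> 00111
Step 2: G0=G4&G0=1&0=0 G1=G3=1 G2=NOT G3=NOT 1=0 G3=G0=0 G4=(0+0>=2)=0 -> 01000
Step 3: G0=G4&G0=0&0=0 G1=G3=0 G2=NOT G3=NOT 0=1 G3=G0=0 G4=(0+1>=2)=0 -> 00100
Step 4: G0=G4&G0=0&0=0 G1=G3=0 G2=NOT G3=NOT 0=1 G3=G0=0 G4=(0+0>=2)=0 -> 00100
Step 5: G0=G4&G0=0&0=0 G1=G3=0 G2=NOT G3=NOT 0=1 G3=G0=0 G4=(0+0>=2)=0 -> 00100
Step 6: G0=G4&G0=0&0=0 G1=G3=0 G2=NOT G3=NOT 0=1 G3=G0=0 G4=(0+0>=2)=0 -> 00100

00100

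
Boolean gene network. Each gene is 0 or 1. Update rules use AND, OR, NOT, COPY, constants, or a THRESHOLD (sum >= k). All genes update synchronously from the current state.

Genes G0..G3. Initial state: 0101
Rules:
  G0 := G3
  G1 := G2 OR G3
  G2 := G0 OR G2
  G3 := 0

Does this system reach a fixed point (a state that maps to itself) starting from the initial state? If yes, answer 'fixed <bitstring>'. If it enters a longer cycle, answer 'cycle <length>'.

Answer: fixed 0110

Derivation:
Step 0: 0101
Step 1: G0=G3=1 G1=G2|G3=0|1=1 G2=G0|G2=0|0=0 G3=0(const) -> 1100
Step 2: G0=G3=0 G1=G2|G3=0|0=0 G2=G0|G2=1|0=1 G3=0(const) -> 0010
Step 3: G0=G3=0 G1=G2|G3=1|0=1 G2=G0|G2=0|1=1 G3=0(const) -> 0110
Step 4: G0=G3=0 G1=G2|G3=1|0=1 G2=G0|G2=0|1=1 G3=0(const) -> 0110
Fixed point reached at step 3: 0110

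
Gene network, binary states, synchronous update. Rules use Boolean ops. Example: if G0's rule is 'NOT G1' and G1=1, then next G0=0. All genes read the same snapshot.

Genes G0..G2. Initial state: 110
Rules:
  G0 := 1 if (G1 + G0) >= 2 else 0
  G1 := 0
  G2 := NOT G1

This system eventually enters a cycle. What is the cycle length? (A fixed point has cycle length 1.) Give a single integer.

Step 0: 110
Step 1: G0=(1+1>=2)=1 G1=0(const) G2=NOT G1=NOT 1=0 -> 100
Step 2: G0=(0+1>=2)=0 G1=0(const) G2=NOT G1=NOT 0=1 -> 001
Step 3: G0=(0+0>=2)=0 G1=0(const) G2=NOT G1=NOT 0=1 -> 001
State from step 3 equals state from step 2 -> cycle length 1

Answer: 1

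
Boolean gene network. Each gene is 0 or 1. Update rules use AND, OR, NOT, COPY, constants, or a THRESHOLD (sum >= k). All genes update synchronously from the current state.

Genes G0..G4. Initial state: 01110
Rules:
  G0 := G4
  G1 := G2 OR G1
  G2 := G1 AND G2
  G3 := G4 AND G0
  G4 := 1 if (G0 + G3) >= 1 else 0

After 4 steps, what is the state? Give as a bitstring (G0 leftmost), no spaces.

Step 1: G0=G4=0 G1=G2|G1=1|1=1 G2=G1&G2=1&1=1 G3=G4&G0=0&0=0 G4=(0+1>=1)=1 -> 01101
Step 2: G0=G4=1 G1=G2|G1=1|1=1 G2=G1&G2=1&1=1 G3=G4&G0=1&0=0 G4=(0+0>=1)=0 -> 11100
Step 3: G0=G4=0 G1=G2|G1=1|1=1 G2=G1&G2=1&1=1 G3=G4&G0=0&1=0 G4=(1+0>=1)=1 -> 01101
Step 4: G0=G4=1 G1=G2|G1=1|1=1 G2=G1&G2=1&1=1 G3=G4&G0=1&0=0 G4=(0+0>=1)=0 -> 11100

11100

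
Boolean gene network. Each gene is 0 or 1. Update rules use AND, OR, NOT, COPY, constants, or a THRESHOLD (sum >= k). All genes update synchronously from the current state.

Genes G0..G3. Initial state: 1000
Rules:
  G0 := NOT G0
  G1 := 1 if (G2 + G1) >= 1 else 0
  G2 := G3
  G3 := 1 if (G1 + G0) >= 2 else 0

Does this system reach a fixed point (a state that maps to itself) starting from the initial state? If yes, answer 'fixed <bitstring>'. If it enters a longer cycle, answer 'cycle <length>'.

Answer: cycle 2

Derivation:
Step 0: 1000
Step 1: G0=NOT G0=NOT 1=0 G1=(0+0>=1)=0 G2=G3=0 G3=(0+1>=2)=0 -> 0000
Step 2: G0=NOT G0=NOT 0=1 G1=(0+0>=1)=0 G2=G3=0 G3=(0+0>=2)=0 -> 1000
Cycle of length 2 starting at step 0 -> no fixed point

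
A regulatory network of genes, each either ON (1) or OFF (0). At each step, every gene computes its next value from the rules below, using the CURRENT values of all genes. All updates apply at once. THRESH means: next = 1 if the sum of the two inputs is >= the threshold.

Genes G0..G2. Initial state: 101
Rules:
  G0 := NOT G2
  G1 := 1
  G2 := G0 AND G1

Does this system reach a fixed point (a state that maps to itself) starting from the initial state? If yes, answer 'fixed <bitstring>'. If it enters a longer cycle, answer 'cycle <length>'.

Step 0: 101
Step 1: G0=NOT G2=NOT 1=0 G1=1(const) G2=G0&G1=1&0=0 -> 010
Step 2: G0=NOT G2=NOT 0=1 G1=1(const) G2=G0&G1=0&1=0 -> 110
Step 3: G0=NOT G2=NOT 0=1 G1=1(const) G2=G0&G1=1&1=1 -> 111
Step 4: G0=NOT G2=NOT 1=0 G1=1(const) G2=G0&G1=1&1=1 -> 011
Step 5: G0=NOT G2=NOT 1=0 G1=1(const) G2=G0&G1=0&1=0 -> 010
Cycle of length 4 starting at step 1 -> no fixed point

Answer: cycle 4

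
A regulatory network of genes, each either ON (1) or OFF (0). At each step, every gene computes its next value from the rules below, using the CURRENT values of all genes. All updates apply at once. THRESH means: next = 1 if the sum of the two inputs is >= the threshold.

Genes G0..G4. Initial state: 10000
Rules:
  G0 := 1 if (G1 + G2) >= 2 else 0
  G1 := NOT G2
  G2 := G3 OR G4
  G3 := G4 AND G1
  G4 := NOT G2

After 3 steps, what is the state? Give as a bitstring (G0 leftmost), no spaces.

Step 1: G0=(0+0>=2)=0 G1=NOT G2=NOT 0=1 G2=G3|G4=0|0=0 G3=G4&G1=0&0=0 G4=NOT G2=NOT 0=1 -> 01001
Step 2: G0=(1+0>=2)=0 G1=NOT G2=NOT 0=1 G2=G3|G4=0|1=1 G3=G4&G1=1&1=1 G4=NOT G2=NOT 0=1 -> 01111
Step 3: G0=(1+1>=2)=1 G1=NOT G2=NOT 1=0 G2=G3|G4=1|1=1 G3=G4&G1=1&1=1 G4=NOT G2=NOT 1=0 -> 10110

10110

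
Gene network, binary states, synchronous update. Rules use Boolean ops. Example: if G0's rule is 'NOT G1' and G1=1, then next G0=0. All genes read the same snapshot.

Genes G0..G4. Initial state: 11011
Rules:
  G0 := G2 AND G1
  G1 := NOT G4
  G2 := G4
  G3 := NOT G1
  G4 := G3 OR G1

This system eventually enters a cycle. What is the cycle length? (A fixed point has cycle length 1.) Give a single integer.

Step 0: 11011
Step 1: G0=G2&G1=0&1=0 G1=NOT G4=NOT 1=0 G2=G4=1 G3=NOT G1=NOT 1=0 G4=G3|G1=1|1=1 -> 00101
Step 2: G0=G2&G1=1&0=0 G1=NOT G4=NOT 1=0 G2=G4=1 G3=NOT G1=NOT 0=1 G4=G3|G1=0|0=0 -> 00110
Step 3: G0=G2&G1=1&0=0 G1=NOT G4=NOT 0=1 G2=G4=0 G3=NOT G1=NOT 0=1 G4=G3|G1=1|0=1 -> 01011
Step 4: G0=G2&G1=0&1=0 G1=NOT G4=NOT 1=0 G2=G4=1 G3=NOT G1=NOT 1=0 G4=G3|G1=1|1=1 -> 00101
State from step 4 equals state from step 1 -> cycle length 3

Answer: 3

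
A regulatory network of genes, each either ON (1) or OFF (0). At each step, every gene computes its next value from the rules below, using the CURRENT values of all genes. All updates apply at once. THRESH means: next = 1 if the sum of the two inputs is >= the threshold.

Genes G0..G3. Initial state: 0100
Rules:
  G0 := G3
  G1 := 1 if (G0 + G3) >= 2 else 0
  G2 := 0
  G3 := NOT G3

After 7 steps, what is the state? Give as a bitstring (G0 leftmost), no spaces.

Step 1: G0=G3=0 G1=(0+0>=2)=0 G2=0(const) G3=NOT G3=NOT 0=1 -> 0001
Step 2: G0=G3=1 G1=(0+1>=2)=0 G2=0(const) G3=NOT G3=NOT 1=0 -> 1000
Step 3: G0=G3=0 G1=(1+0>=2)=0 G2=0(const) G3=NOT G3=NOT 0=1 -> 0001
Step 4: G0=G3=1 G1=(0+1>=2)=0 G2=0(const) G3=NOT G3=NOT 1=0 -> 1000
Step 5: G0=G3=0 G1=(1+0>=2)=0 G2=0(const) G3=NOT G3=NOT 0=1 -> 0001
Step 6: G0=G3=1 G1=(0+1>=2)=0 G2=0(const) G3=NOT G3=NOT 1=0 -> 1000
Step 7: G0=G3=0 G1=(1+0>=2)=0 G2=0(const) G3=NOT G3=NOT 0=1 -> 0001

0001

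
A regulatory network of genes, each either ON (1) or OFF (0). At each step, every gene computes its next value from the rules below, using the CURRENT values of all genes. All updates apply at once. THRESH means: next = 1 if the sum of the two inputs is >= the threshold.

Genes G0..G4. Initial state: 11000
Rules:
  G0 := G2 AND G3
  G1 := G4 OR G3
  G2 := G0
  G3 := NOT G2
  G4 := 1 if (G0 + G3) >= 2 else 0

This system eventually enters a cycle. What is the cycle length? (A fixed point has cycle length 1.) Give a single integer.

Answer: 2

Derivation:
Step 0: 11000
Step 1: G0=G2&G3=0&0=0 G1=G4|G3=0|0=0 G2=G0=1 G3=NOT G2=NOT 0=1 G4=(1+0>=2)=0 -> 00110
Step 2: G0=G2&G3=1&1=1 G1=G4|G3=0|1=1 G2=G0=0 G3=NOT G2=NOT 1=0 G4=(0+1>=2)=0 -> 11000
State from step 2 equals state from step 0 -> cycle length 2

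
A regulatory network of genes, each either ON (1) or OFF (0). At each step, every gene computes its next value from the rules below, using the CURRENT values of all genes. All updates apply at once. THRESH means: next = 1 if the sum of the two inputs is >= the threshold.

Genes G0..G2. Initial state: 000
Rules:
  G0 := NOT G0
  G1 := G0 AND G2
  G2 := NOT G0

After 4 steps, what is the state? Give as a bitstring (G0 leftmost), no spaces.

Step 1: G0=NOT G0=NOT 0=1 G1=G0&G2=0&0=0 G2=NOT G0=NOT 0=1 -> 101
Step 2: G0=NOT G0=NOT 1=0 G1=G0&G2=1&1=1 G2=NOT G0=NOT 1=0 -> 010
Step 3: G0=NOT G0=NOT 0=1 G1=G0&G2=0&0=0 G2=NOT G0=NOT 0=1 -> 101
Step 4: G0=NOT G0=NOT 1=0 G1=G0&G2=1&1=1 G2=NOT G0=NOT 1=0 -> 010

010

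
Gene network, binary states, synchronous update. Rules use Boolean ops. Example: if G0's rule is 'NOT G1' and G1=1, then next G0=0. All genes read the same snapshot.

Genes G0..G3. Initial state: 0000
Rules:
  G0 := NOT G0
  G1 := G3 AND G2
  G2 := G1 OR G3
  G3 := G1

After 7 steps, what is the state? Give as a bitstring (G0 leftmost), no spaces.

Step 1: G0=NOT G0=NOT 0=1 G1=G3&G2=0&0=0 G2=G1|G3=0|0=0 G3=G1=0 -> 1000
Step 2: G0=NOT G0=NOT 1=0 G1=G3&G2=0&0=0 G2=G1|G3=0|0=0 G3=G1=0 -> 0000
Step 3: G0=NOT G0=NOT 0=1 G1=G3&G2=0&0=0 G2=G1|G3=0|0=0 G3=G1=0 -> 1000
Step 4: G0=NOT G0=NOT 1=0 G1=G3&G2=0&0=0 G2=G1|G3=0|0=0 G3=G1=0 -> 0000
Step 5: G0=NOT G0=NOT 0=1 G1=G3&G2=0&0=0 G2=G1|G3=0|0=0 G3=G1=0 -> 1000
Step 6: G0=NOT G0=NOT 1=0 G1=G3&G2=0&0=0 G2=G1|G3=0|0=0 G3=G1=0 -> 0000
Step 7: G0=NOT G0=NOT 0=1 G1=G3&G2=0&0=0 G2=G1|G3=0|0=0 G3=G1=0 -> 1000

1000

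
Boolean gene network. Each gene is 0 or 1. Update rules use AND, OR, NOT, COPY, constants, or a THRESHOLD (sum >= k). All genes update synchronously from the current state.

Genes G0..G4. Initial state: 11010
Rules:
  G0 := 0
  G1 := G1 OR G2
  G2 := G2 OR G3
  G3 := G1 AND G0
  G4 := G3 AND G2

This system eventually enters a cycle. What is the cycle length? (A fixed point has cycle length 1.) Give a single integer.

Step 0: 11010
Step 1: G0=0(const) G1=G1|G2=1|0=1 G2=G2|G3=0|1=1 G3=G1&G0=1&1=1 G4=G3&G2=1&0=0 -> 01110
Step 2: G0=0(const) G1=G1|G2=1|1=1 G2=G2|G3=1|1=1 G3=G1&G0=1&0=0 G4=G3&G2=1&1=1 -> 01101
Step 3: G0=0(const) G1=G1|G2=1|1=1 G2=G2|G3=1|0=1 G3=G1&G0=1&0=0 G4=G3&G2=0&1=0 -> 01100
Step 4: G0=0(const) G1=G1|G2=1|1=1 G2=G2|G3=1|0=1 G3=G1&G0=1&0=0 G4=G3&G2=0&1=0 -> 01100
State from step 4 equals state from step 3 -> cycle length 1

Answer: 1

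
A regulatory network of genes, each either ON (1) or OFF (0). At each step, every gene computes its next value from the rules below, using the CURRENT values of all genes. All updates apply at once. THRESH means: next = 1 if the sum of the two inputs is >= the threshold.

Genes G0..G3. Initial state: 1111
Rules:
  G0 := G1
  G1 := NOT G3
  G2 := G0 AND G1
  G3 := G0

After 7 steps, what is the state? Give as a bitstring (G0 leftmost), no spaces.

Step 1: G0=G1=1 G1=NOT G3=NOT 1=0 G2=G0&G1=1&1=1 G3=G0=1 -> 1011
Step 2: G0=G1=0 G1=NOT G3=NOT 1=0 G2=G0&G1=1&0=0 G3=G0=1 -> 0001
Step 3: G0=G1=0 G1=NOT G3=NOT 1=0 G2=G0&G1=0&0=0 G3=G0=0 -> 0000
Step 4: G0=G1=0 G1=NOT G3=NOT 0=1 G2=G0&G1=0&0=0 G3=G0=0 -> 0100
Step 5: G0=G1=1 G1=NOT G3=NOT 0=1 G2=G0&G1=0&1=0 G3=G0=0 -> 1100
Step 6: G0=G1=1 G1=NOT G3=NOT 0=1 G2=G0&G1=1&1=1 G3=G0=1 -> 1111
Step 7: G0=G1=1 G1=NOT G3=NOT 1=0 G2=G0&G1=1&1=1 G3=G0=1 -> 1011

1011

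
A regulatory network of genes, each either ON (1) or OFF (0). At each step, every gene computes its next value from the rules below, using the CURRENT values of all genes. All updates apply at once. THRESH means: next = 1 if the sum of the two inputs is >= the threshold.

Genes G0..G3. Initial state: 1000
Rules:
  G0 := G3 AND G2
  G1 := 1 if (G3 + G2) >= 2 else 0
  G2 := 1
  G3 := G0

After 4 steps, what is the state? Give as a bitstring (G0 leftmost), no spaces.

Step 1: G0=G3&G2=0&0=0 G1=(0+0>=2)=0 G2=1(const) G3=G0=1 -> 0011
Step 2: G0=G3&G2=1&1=1 G1=(1+1>=2)=1 G2=1(const) G3=G0=0 -> 1110
Step 3: G0=G3&G2=0&1=0 G1=(0+1>=2)=0 G2=1(const) G3=G0=1 -> 0011
Step 4: G0=G3&G2=1&1=1 G1=(1+1>=2)=1 G2=1(const) G3=G0=0 -> 1110

1110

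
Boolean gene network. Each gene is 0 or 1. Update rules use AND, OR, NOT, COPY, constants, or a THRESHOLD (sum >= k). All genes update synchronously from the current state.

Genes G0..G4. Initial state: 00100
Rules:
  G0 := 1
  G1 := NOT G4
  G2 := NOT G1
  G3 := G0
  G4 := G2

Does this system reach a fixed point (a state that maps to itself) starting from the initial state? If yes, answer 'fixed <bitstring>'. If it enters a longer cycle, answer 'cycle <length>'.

Step 0: 00100
Step 1: G0=1(const) G1=NOT G4=NOT 0=1 G2=NOT G1=NOT 0=1 G3=G0=0 G4=G2=1 -> 11101
Step 2: G0=1(const) G1=NOT G4=NOT 1=0 G2=NOT G1=NOT 1=0 G3=G0=1 G4=G2=1 -> 10011
Step 3: G0=1(const) G1=NOT G4=NOT 1=0 G2=NOT G1=NOT 0=1 G3=G0=1 G4=G2=0 -> 10110
Step 4: G0=1(const) G1=NOT G4=NOT 0=1 G2=NOT G1=NOT 0=1 G3=G0=1 G4=G2=1 -> 11111
Step 5: G0=1(const) G1=NOT G4=NOT 1=0 G2=NOT G1=NOT 1=0 G3=G0=1 G4=G2=1 -> 10011
Cycle of length 3 starting at step 2 -> no fixed point

Answer: cycle 3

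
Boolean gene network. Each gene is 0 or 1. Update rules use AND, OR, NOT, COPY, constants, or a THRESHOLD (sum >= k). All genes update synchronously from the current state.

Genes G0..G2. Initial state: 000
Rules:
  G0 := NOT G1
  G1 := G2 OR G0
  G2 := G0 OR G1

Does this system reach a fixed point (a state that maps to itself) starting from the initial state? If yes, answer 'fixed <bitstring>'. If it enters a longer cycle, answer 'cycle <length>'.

Step 0: 000
Step 1: G0=NOT G1=NOT 0=1 G1=G2|G0=0|0=0 G2=G0|G1=0|0=0 -> 100
Step 2: G0=NOT G1=NOT 0=1 G1=G2|G0=0|1=1 G2=G0|G1=1|0=1 -> 111
Step 3: G0=NOT G1=NOT 1=0 G1=G2|G0=1|1=1 G2=G0|G1=1|1=1 -> 011
Step 4: G0=NOT G1=NOT 1=0 G1=G2|G0=1|0=1 G2=G0|G1=0|1=1 -> 011
Fixed point reached at step 3: 011

Answer: fixed 011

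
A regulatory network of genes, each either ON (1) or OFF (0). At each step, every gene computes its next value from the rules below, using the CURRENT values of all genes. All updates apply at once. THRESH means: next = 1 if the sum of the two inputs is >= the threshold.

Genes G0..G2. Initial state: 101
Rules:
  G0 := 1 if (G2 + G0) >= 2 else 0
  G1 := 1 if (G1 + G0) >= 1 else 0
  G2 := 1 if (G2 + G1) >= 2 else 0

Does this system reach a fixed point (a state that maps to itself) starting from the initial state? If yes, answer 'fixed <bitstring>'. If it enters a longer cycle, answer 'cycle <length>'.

Step 0: 101
Step 1: G0=(1+1>=2)=1 G1=(0+1>=1)=1 G2=(1+0>=2)=0 -> 110
Step 2: G0=(0+1>=2)=0 G1=(1+1>=1)=1 G2=(0+1>=2)=0 -> 010
Step 3: G0=(0+0>=2)=0 G1=(1+0>=1)=1 G2=(0+1>=2)=0 -> 010
Fixed point reached at step 2: 010

Answer: fixed 010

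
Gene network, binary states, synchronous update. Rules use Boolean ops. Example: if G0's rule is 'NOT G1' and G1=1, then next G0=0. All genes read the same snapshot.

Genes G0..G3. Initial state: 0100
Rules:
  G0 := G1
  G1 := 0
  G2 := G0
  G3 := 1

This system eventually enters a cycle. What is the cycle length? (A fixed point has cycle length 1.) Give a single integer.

Step 0: 0100
Step 1: G0=G1=1 G1=0(const) G2=G0=0 G3=1(const) -> 1001
Step 2: G0=G1=0 G1=0(const) G2=G0=1 G3=1(const) -> 0011
Step 3: G0=G1=0 G1=0(const) G2=G0=0 G3=1(const) -> 0001
Step 4: G0=G1=0 G1=0(const) G2=G0=0 G3=1(const) -> 0001
State from step 4 equals state from step 3 -> cycle length 1

Answer: 1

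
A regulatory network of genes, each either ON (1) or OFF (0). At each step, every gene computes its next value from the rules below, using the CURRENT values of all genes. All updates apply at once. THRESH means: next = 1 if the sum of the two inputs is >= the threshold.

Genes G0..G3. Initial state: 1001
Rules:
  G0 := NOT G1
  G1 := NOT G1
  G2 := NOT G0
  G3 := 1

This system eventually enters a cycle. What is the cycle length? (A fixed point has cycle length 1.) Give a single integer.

Step 0: 1001
Step 1: G0=NOT G1=NOT 0=1 G1=NOT G1=NOT 0=1 G2=NOT G0=NOT 1=0 G3=1(const) -> 1101
Step 2: G0=NOT G1=NOT 1=0 G1=NOT G1=NOT 1=0 G2=NOT G0=NOT 1=0 G3=1(const) -> 0001
Step 3: G0=NOT G1=NOT 0=1 G1=NOT G1=NOT 0=1 G2=NOT G0=NOT 0=1 G3=1(const) -> 1111
Step 4: G0=NOT G1=NOT 1=0 G1=NOT G1=NOT 1=0 G2=NOT G0=NOT 1=0 G3=1(const) -> 0001
State from step 4 equals state from step 2 -> cycle length 2

Answer: 2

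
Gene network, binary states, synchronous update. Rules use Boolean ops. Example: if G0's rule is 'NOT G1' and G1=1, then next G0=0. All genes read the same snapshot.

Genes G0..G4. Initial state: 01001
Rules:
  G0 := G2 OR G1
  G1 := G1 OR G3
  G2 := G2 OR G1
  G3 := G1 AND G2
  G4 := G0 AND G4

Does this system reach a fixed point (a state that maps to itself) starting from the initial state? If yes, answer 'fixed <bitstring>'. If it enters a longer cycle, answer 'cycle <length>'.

Step 0: 01001
Step 1: G0=G2|G1=0|1=1 G1=G1|G3=1|0=1 G2=G2|G1=0|1=1 G3=G1&G2=1&0=0 G4=G0&G4=0&1=0 -> 11100
Step 2: G0=G2|G1=1|1=1 G1=G1|G3=1|0=1 G2=G2|G1=1|1=1 G3=G1&G2=1&1=1 G4=G0&G4=1&0=0 -> 11110
Step 3: G0=G2|G1=1|1=1 G1=G1|G3=1|1=1 G2=G2|G1=1|1=1 G3=G1&G2=1&1=1 G4=G0&G4=1&0=0 -> 11110
Fixed point reached at step 2: 11110

Answer: fixed 11110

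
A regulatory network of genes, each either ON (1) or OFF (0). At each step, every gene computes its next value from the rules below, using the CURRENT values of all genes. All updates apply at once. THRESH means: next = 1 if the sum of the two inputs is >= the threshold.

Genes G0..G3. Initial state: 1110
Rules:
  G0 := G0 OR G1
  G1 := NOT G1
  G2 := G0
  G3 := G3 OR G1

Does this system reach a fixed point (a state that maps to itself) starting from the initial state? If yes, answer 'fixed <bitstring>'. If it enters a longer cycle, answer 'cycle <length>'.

Step 0: 1110
Step 1: G0=G0|G1=1|1=1 G1=NOT G1=NOT 1=0 G2=G0=1 G3=G3|G1=0|1=1 -> 1011
Step 2: G0=G0|G1=1|0=1 G1=NOT G1=NOT 0=1 G2=G0=1 G3=G3|G1=1|0=1 -> 1111
Step 3: G0=G0|G1=1|1=1 G1=NOT G1=NOT 1=0 G2=G0=1 G3=G3|G1=1|1=1 -> 1011
Cycle of length 2 starting at step 1 -> no fixed point

Answer: cycle 2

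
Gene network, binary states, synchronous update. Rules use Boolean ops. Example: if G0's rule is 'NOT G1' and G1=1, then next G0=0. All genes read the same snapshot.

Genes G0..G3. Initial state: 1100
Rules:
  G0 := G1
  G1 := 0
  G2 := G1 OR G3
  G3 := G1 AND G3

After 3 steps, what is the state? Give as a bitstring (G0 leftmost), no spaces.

Step 1: G0=G1=1 G1=0(const) G2=G1|G3=1|0=1 G3=G1&G3=1&0=0 -> 1010
Step 2: G0=G1=0 G1=0(const) G2=G1|G3=0|0=0 G3=G1&G3=0&0=0 -> 0000
Step 3: G0=G1=0 G1=0(const) G2=G1|G3=0|0=0 G3=G1&G3=0&0=0 -> 0000

0000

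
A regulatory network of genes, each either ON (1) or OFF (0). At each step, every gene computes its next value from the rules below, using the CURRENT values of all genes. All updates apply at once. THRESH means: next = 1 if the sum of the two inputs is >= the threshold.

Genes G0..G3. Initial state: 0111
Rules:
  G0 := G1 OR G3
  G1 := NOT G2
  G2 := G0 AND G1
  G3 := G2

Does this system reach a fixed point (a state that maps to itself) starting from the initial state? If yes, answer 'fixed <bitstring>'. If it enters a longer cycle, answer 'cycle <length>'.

Step 0: 0111
Step 1: G0=G1|G3=1|1=1 G1=NOT G2=NOT 1=0 G2=G0&G1=0&1=0 G3=G2=1 -> 1001
Step 2: G0=G1|G3=0|1=1 G1=NOT G2=NOT 0=1 G2=G0&G1=1&0=0 G3=G2=0 -> 1100
Step 3: G0=G1|G3=1|0=1 G1=NOT G2=NOT 0=1 G2=G0&G1=1&1=1 G3=G2=0 -> 1110
Step 4: G0=G1|G3=1|0=1 G1=NOT G2=NOT 1=0 G2=G0&G1=1&1=1 G3=G2=1 -> 1011
Step 5: G0=G1|G3=0|1=1 G1=NOT G2=NOT 1=0 G2=G0&G1=1&0=0 G3=G2=1 -> 1001
Cycle of length 4 starting at step 1 -> no fixed point

Answer: cycle 4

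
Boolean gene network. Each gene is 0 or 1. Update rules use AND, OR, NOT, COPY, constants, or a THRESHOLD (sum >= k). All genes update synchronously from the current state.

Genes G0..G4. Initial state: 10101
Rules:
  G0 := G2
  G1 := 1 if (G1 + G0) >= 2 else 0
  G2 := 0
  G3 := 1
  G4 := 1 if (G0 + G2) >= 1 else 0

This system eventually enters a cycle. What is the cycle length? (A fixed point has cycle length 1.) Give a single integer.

Step 0: 10101
Step 1: G0=G2=1 G1=(0+1>=2)=0 G2=0(const) G3=1(const) G4=(1+1>=1)=1 -> 10011
Step 2: G0=G2=0 G1=(0+1>=2)=0 G2=0(const) G3=1(const) G4=(1+0>=1)=1 -> 00011
Step 3: G0=G2=0 G1=(0+0>=2)=0 G2=0(const) G3=1(const) G4=(0+0>=1)=0 -> 00010
Step 4: G0=G2=0 G1=(0+0>=2)=0 G2=0(const) G3=1(const) G4=(0+0>=1)=0 -> 00010
State from step 4 equals state from step 3 -> cycle length 1

Answer: 1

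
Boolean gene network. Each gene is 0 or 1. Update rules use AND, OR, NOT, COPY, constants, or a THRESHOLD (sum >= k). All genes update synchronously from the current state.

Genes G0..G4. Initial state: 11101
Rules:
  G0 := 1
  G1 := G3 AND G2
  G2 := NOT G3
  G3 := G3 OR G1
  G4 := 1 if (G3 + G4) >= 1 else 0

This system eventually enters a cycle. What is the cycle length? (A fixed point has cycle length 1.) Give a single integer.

Step 0: 11101
Step 1: G0=1(const) G1=G3&G2=0&1=0 G2=NOT G3=NOT 0=1 G3=G3|G1=0|1=1 G4=(0+1>=1)=1 -> 10111
Step 2: G0=1(const) G1=G3&G2=1&1=1 G2=NOT G3=NOT 1=0 G3=G3|G1=1|0=1 G4=(1+1>=1)=1 -> 11011
Step 3: G0=1(const) G1=G3&G2=1&0=0 G2=NOT G3=NOT 1=0 G3=G3|G1=1|1=1 G4=(1+1>=1)=1 -> 10011
Step 4: G0=1(const) G1=G3&G2=1&0=0 G2=NOT G3=NOT 1=0 G3=G3|G1=1|0=1 G4=(1+1>=1)=1 -> 10011
State from step 4 equals state from step 3 -> cycle length 1

Answer: 1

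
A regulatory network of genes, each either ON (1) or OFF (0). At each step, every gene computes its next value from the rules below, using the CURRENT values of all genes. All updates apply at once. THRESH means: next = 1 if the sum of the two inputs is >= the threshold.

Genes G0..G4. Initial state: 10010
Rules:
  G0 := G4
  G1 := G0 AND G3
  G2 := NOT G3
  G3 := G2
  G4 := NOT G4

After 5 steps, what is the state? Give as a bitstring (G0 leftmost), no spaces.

Step 1: G0=G4=0 G1=G0&G3=1&1=1 G2=NOT G3=NOT 1=0 G3=G2=0 G4=NOT G4=NOT 0=1 -> 01001
Step 2: G0=G4=1 G1=G0&G3=0&0=0 G2=NOT G3=NOT 0=1 G3=G2=0 G4=NOT G4=NOT 1=0 -> 10100
Step 3: G0=G4=0 G1=G0&G3=1&0=0 G2=NOT G3=NOT 0=1 G3=G2=1 G4=NOT G4=NOT 0=1 -> 00111
Step 4: G0=G4=1 G1=G0&G3=0&1=0 G2=NOT G3=NOT 1=0 G3=G2=1 G4=NOT G4=NOT 1=0 -> 10010
Step 5: G0=G4=0 G1=G0&G3=1&1=1 G2=NOT G3=NOT 1=0 G3=G2=0 G4=NOT G4=NOT 0=1 -> 01001

01001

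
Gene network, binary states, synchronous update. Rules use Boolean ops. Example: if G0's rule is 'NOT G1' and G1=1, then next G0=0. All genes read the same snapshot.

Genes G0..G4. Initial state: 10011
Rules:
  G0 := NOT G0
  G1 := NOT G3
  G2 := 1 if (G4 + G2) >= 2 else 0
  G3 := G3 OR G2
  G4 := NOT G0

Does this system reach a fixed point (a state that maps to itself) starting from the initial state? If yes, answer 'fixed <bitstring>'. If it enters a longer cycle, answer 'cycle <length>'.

Step 0: 10011
Step 1: G0=NOT G0=NOT 1=0 G1=NOT G3=NOT 1=0 G2=(1+0>=2)=0 G3=G3|G2=1|0=1 G4=NOT G0=NOT 1=0 -> 00010
Step 2: G0=NOT G0=NOT 0=1 G1=NOT G3=NOT 1=0 G2=(0+0>=2)=0 G3=G3|G2=1|0=1 G4=NOT G0=NOT 0=1 -> 10011
Cycle of length 2 starting at step 0 -> no fixed point

Answer: cycle 2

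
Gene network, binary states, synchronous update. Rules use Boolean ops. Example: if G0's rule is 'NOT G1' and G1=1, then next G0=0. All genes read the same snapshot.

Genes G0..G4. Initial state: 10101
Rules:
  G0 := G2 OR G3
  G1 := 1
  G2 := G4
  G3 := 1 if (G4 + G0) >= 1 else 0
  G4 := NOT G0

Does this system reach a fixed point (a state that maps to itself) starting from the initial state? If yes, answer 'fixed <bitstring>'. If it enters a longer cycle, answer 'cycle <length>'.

Answer: fixed 11010

Derivation:
Step 0: 10101
Step 1: G0=G2|G3=1|0=1 G1=1(const) G2=G4=1 G3=(1+1>=1)=1 G4=NOT G0=NOT 1=0 -> 11110
Step 2: G0=G2|G3=1|1=1 G1=1(const) G2=G4=0 G3=(0+1>=1)=1 G4=NOT G0=NOT 1=0 -> 11010
Step 3: G0=G2|G3=0|1=1 G1=1(const) G2=G4=0 G3=(0+1>=1)=1 G4=NOT G0=NOT 1=0 -> 11010
Fixed point reached at step 2: 11010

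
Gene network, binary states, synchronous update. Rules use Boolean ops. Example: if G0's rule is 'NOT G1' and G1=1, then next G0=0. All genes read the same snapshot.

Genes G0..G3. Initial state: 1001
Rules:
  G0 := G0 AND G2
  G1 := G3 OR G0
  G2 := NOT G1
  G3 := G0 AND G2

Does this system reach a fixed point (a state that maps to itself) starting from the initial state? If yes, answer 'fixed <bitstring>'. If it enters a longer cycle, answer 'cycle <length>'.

Step 0: 1001
Step 1: G0=G0&G2=1&0=0 G1=G3|G0=1|1=1 G2=NOT G1=NOT 0=1 G3=G0&G2=1&0=0 -> 0110
Step 2: G0=G0&G2=0&1=0 G1=G3|G0=0|0=0 G2=NOT G1=NOT 1=0 G3=G0&G2=0&1=0 -> 0000
Step 3: G0=G0&G2=0&0=0 G1=G3|G0=0|0=0 G2=NOT G1=NOT 0=1 G3=G0&G2=0&0=0 -> 0010
Step 4: G0=G0&G2=0&1=0 G1=G3|G0=0|0=0 G2=NOT G1=NOT 0=1 G3=G0&G2=0&1=0 -> 0010
Fixed point reached at step 3: 0010

Answer: fixed 0010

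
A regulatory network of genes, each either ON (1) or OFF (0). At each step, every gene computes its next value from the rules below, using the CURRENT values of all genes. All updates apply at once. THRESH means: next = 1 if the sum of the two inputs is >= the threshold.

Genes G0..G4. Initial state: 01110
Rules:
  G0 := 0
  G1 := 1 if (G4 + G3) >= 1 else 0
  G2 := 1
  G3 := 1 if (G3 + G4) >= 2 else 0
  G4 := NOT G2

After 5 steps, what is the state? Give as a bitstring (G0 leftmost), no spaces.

Step 1: G0=0(const) G1=(0+1>=1)=1 G2=1(const) G3=(1+0>=2)=0 G4=NOT G2=NOT 1=0 -> 01100
Step 2: G0=0(const) G1=(0+0>=1)=0 G2=1(const) G3=(0+0>=2)=0 G4=NOT G2=NOT 1=0 -> 00100
Step 3: G0=0(const) G1=(0+0>=1)=0 G2=1(const) G3=(0+0>=2)=0 G4=NOT G2=NOT 1=0 -> 00100
Step 4: G0=0(const) G1=(0+0>=1)=0 G2=1(const) G3=(0+0>=2)=0 G4=NOT G2=NOT 1=0 -> 00100
Step 5: G0=0(const) G1=(0+0>=1)=0 G2=1(const) G3=(0+0>=2)=0 G4=NOT G2=NOT 1=0 -> 00100

00100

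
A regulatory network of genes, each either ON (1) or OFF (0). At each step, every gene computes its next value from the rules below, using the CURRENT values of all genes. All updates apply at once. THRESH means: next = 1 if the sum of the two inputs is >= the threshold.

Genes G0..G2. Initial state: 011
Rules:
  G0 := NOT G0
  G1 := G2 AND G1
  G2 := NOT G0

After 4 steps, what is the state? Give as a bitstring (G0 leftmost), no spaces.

Step 1: G0=NOT G0=NOT 0=1 G1=G2&G1=1&1=1 G2=NOT G0=NOT 0=1 -> 111
Step 2: G0=NOT G0=NOT 1=0 G1=G2&G1=1&1=1 G2=NOT G0=NOT 1=0 -> 010
Step 3: G0=NOT G0=NOT 0=1 G1=G2&G1=0&1=0 G2=NOT G0=NOT 0=1 -> 101
Step 4: G0=NOT G0=NOT 1=0 G1=G2&G1=1&0=0 G2=NOT G0=NOT 1=0 -> 000

000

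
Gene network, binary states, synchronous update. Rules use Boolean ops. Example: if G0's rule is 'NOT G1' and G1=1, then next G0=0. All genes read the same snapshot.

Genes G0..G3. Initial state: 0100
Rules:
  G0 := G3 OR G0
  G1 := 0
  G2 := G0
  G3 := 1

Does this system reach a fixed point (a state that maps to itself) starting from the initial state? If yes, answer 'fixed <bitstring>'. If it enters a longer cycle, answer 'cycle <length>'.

Step 0: 0100
Step 1: G0=G3|G0=0|0=0 G1=0(const) G2=G0=0 G3=1(const) -> 0001
Step 2: G0=G3|G0=1|0=1 G1=0(const) G2=G0=0 G3=1(const) -> 1001
Step 3: G0=G3|G0=1|1=1 G1=0(const) G2=G0=1 G3=1(const) -> 1011
Step 4: G0=G3|G0=1|1=1 G1=0(const) G2=G0=1 G3=1(const) -> 1011
Fixed point reached at step 3: 1011

Answer: fixed 1011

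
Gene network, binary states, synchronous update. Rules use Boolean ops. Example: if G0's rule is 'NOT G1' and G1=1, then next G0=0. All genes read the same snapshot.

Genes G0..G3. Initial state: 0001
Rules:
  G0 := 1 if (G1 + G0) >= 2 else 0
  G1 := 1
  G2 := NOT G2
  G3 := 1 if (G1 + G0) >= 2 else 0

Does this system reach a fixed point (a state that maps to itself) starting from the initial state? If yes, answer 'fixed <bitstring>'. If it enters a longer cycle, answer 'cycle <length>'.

Answer: cycle 2

Derivation:
Step 0: 0001
Step 1: G0=(0+0>=2)=0 G1=1(const) G2=NOT G2=NOT 0=1 G3=(0+0>=2)=0 -> 0110
Step 2: G0=(1+0>=2)=0 G1=1(const) G2=NOT G2=NOT 1=0 G3=(1+0>=2)=0 -> 0100
Step 3: G0=(1+0>=2)=0 G1=1(const) G2=NOT G2=NOT 0=1 G3=(1+0>=2)=0 -> 0110
Cycle of length 2 starting at step 1 -> no fixed point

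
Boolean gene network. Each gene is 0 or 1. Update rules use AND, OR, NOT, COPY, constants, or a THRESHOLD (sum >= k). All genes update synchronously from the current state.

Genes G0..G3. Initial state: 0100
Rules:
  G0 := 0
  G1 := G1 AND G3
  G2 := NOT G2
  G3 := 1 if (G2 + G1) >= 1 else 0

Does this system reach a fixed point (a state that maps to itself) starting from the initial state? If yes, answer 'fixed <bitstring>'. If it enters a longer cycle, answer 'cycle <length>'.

Step 0: 0100
Step 1: G0=0(const) G1=G1&G3=1&0=0 G2=NOT G2=NOT 0=1 G3=(0+1>=1)=1 -> 0011
Step 2: G0=0(const) G1=G1&G3=0&1=0 G2=NOT G2=NOT 1=0 G3=(1+0>=1)=1 -> 0001
Step 3: G0=0(const) G1=G1&G3=0&1=0 G2=NOT G2=NOT 0=1 G3=(0+0>=1)=0 -> 0010
Step 4: G0=0(const) G1=G1&G3=0&0=0 G2=NOT G2=NOT 1=0 G3=(1+0>=1)=1 -> 0001
Cycle of length 2 starting at step 2 -> no fixed point

Answer: cycle 2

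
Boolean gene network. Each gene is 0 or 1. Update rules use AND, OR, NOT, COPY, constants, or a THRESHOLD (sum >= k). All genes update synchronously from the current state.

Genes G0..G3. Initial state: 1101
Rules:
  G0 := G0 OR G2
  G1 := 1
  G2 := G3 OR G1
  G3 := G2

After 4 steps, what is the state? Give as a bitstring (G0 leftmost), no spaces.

Step 1: G0=G0|G2=1|0=1 G1=1(const) G2=G3|G1=1|1=1 G3=G2=0 -> 1110
Step 2: G0=G0|G2=1|1=1 G1=1(const) G2=G3|G1=0|1=1 G3=G2=1 -> 1111
Step 3: G0=G0|G2=1|1=1 G1=1(const) G2=G3|G1=1|1=1 G3=G2=1 -> 1111
Step 4: G0=G0|G2=1|1=1 G1=1(const) G2=G3|G1=1|1=1 G3=G2=1 -> 1111

1111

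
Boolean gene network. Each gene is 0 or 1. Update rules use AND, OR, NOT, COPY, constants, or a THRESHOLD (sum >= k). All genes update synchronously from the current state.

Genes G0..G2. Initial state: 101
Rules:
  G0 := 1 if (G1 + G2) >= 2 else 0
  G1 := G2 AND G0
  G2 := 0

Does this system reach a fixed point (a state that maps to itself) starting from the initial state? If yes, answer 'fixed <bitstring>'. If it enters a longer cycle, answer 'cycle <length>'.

Answer: fixed 000

Derivation:
Step 0: 101
Step 1: G0=(0+1>=2)=0 G1=G2&G0=1&1=1 G2=0(const) -> 010
Step 2: G0=(1+0>=2)=0 G1=G2&G0=0&0=0 G2=0(const) -> 000
Step 3: G0=(0+0>=2)=0 G1=G2&G0=0&0=0 G2=0(const) -> 000
Fixed point reached at step 2: 000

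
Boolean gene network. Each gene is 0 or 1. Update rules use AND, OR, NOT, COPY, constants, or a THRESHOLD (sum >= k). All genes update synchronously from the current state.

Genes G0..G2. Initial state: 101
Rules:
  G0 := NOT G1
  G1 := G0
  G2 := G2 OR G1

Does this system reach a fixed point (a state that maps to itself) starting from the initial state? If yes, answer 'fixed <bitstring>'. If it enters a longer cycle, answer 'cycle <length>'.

Step 0: 101
Step 1: G0=NOT G1=NOT 0=1 G1=G0=1 G2=G2|G1=1|0=1 -> 111
Step 2: G0=NOT G1=NOT 1=0 G1=G0=1 G2=G2|G1=1|1=1 -> 011
Step 3: G0=NOT G1=NOT 1=0 G1=G0=0 G2=G2|G1=1|1=1 -> 001
Step 4: G0=NOT G1=NOT 0=1 G1=G0=0 G2=G2|G1=1|0=1 -> 101
Cycle of length 4 starting at step 0 -> no fixed point

Answer: cycle 4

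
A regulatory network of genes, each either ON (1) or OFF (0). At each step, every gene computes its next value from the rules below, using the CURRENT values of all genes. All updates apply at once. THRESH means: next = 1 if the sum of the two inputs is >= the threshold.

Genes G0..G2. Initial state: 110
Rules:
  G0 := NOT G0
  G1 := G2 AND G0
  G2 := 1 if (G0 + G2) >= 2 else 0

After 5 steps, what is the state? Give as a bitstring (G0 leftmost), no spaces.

Step 1: G0=NOT G0=NOT 1=0 G1=G2&G0=0&1=0 G2=(1+0>=2)=0 -> 000
Step 2: G0=NOT G0=NOT 0=1 G1=G2&G0=0&0=0 G2=(0+0>=2)=0 -> 100
Step 3: G0=NOT G0=NOT 1=0 G1=G2&G0=0&1=0 G2=(1+0>=2)=0 -> 000
Step 4: G0=NOT G0=NOT 0=1 G1=G2&G0=0&0=0 G2=(0+0>=2)=0 -> 100
Step 5: G0=NOT G0=NOT 1=0 G1=G2&G0=0&1=0 G2=(1+0>=2)=0 -> 000

000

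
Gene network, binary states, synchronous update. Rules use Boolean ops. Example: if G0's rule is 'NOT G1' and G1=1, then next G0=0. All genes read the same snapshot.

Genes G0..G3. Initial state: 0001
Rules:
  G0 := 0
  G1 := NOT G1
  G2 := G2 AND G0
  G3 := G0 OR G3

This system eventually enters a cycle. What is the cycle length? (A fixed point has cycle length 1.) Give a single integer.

Step 0: 0001
Step 1: G0=0(const) G1=NOT G1=NOT 0=1 G2=G2&G0=0&0=0 G3=G0|G3=0|1=1 -> 0101
Step 2: G0=0(const) G1=NOT G1=NOT 1=0 G2=G2&G0=0&0=0 G3=G0|G3=0|1=1 -> 0001
State from step 2 equals state from step 0 -> cycle length 2

Answer: 2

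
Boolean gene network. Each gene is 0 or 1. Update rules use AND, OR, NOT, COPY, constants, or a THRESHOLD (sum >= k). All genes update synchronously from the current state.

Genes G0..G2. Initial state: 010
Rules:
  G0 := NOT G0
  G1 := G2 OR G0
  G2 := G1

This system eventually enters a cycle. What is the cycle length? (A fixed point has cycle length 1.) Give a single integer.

Step 0: 010
Step 1: G0=NOT G0=NOT 0=1 G1=G2|G0=0|0=0 G2=G1=1 -> 101
Step 2: G0=NOT G0=NOT 1=0 G1=G2|G0=1|1=1 G2=G1=0 -> 010
State from step 2 equals state from step 0 -> cycle length 2

Answer: 2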